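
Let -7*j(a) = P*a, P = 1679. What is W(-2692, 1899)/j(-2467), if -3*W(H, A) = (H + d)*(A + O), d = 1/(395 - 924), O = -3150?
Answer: -4156857411/2191167197 ≈ -1.8971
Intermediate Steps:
d = -1/529 (d = 1/(-529) = -1/529 ≈ -0.0018904)
W(H, A) = -(-3150 + A)*(-1/529 + H)/3 (W(H, A) = -(H - 1/529)*(A - 3150)/3 = -(-1/529 + H)*(-3150 + A)/3 = -(-3150 + A)*(-1/529 + H)/3)
j(a) = -1679*a/7
W(-2692, 1899)/j(-2467) = (-1050/529 + 1050*(-2692) + (1/1587)*1899 - ⅓*1899*(-2692))/((-1679/7*(-2467))) = (-1050/529 - 2826600 + 633/529 + 1704036)/(4142093/7) = -593836773/529*7/4142093 = -4156857411/2191167197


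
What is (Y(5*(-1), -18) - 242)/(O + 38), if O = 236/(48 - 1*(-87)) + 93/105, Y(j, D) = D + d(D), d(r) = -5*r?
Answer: -160650/38399 ≈ -4.1837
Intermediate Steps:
Y(j, D) = -4*D (Y(j, D) = D - 5*D = -4*D)
O = 2489/945 (O = 236/(48 + 87) + 93*(1/105) = 236/135 + 31/35 = 2489/945 ≈ 2.6339)
(Y(5*(-1), -18) - 242)/(O + 38) = (-4*(-18) - 242)/(2489/945 + 38) = (72 - 242)/(38399/945) = -170*945/38399 = -160650/38399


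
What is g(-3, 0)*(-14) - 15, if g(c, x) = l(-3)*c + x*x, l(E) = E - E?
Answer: -15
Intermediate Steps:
l(E) = 0
g(c, x) = x**2 (g(c, x) = 0*c + x*x = 0 + x**2 = x**2)
g(-3, 0)*(-14) - 15 = 0**2*(-14) - 15 = 0*(-14) - 15 = 0 - 15 = -15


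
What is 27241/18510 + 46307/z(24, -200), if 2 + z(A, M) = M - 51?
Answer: -850250597/4683030 ≈ -181.56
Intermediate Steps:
z(A, M) = -53 + M (z(A, M) = -2 + (M - 51) = -2 + (-51 + M) = -53 + M)
27241/18510 + 46307/z(24, -200) = 27241/18510 + 46307/(-53 - 200) = 27241*(1/18510) + 46307/(-253) = 27241/18510 + 46307*(-1/253) = 27241/18510 - 46307/253 = -850250597/4683030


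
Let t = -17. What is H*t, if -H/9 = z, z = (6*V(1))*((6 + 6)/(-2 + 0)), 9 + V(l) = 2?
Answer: 38556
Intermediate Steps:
V(l) = -7 (V(l) = -9 + 2 = -7)
z = 252 (z = (6*(-7))*((6 + 6)/(-2 + 0)) = -504/(-2) = -504*(-1)/2 = -42*(-6) = 252)
H = -2268 (H = -9*252 = -2268)
H*t = -2268*(-17) = 38556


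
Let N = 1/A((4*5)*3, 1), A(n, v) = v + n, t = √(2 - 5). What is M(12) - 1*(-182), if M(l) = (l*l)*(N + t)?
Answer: 11246/61 + 144*I*√3 ≈ 184.36 + 249.42*I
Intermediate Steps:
t = I*√3 (t = √(-3) = I*√3 ≈ 1.732*I)
A(n, v) = n + v
N = 1/61 (N = 1/((4*5)*3 + 1) = 1/(20*3 + 1) = 1/(60 + 1) = 1/61 ≈ 0.016393)
M(l) = l²*(1/61 + I*√3) (M(l) = (l*l)*(1/61 + I*√3) = l²*(1/61 + I*√3))
M(12) - 1*(-182) = 12²*(1/61 + I*√3) - 1*(-182) = 144*(1/61 + I*√3) + 182 = (144/61 + 144*I*√3) + 182 = 11246/61 + 144*I*√3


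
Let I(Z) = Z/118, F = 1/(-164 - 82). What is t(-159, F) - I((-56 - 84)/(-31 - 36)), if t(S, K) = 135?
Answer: 533585/3953 ≈ 134.98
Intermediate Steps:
F = -1/246 (F = 1/(-246) = -1/246 ≈ -0.0040650)
I(Z) = Z/118 (I(Z) = Z*(1/118) = Z/118)
t(-159, F) - I((-56 - 84)/(-31 - 36)) = 135 - (-56 - 84)/(-31 - 36)/118 = 135 - (-140/(-67))/118 = 135 - (-140*(-1/67))/118 = 135 - 140/(118*67) = 135 - 1*70/3953 = 135 - 70/3953 = 533585/3953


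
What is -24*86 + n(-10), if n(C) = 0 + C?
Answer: -2074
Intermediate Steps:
n(C) = C
-24*86 + n(-10) = -24*86 - 10 = -2064 - 10 = -2074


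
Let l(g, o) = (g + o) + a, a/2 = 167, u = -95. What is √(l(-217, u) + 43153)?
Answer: 5*√1727 ≈ 207.79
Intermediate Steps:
a = 334 (a = 2*167 = 334)
l(g, o) = 334 + g + o (l(g, o) = (g + o) + 334 = 334 + g + o)
√(l(-217, u) + 43153) = √((334 - 217 - 95) + 43153) = √(22 + 43153) = √43175 = 5*√1727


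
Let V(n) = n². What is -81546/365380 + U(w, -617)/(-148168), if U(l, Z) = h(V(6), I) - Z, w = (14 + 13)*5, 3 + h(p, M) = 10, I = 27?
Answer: -769406553/3383601490 ≈ -0.22739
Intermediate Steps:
h(p, M) = 7 (h(p, M) = -3 + 10 = 7)
w = 135 (w = 27*5 = 135)
U(l, Z) = 7 - Z
-81546/365380 + U(w, -617)/(-148168) = -81546/365380 + (7 - 1*(-617))/(-148168) = -81546*1/365380 + (7 + 617)*(-1/148168) = -40773/182690 + 624*(-1/148168) = -40773/182690 - 78/18521 = -769406553/3383601490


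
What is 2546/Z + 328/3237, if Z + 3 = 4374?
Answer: 1075010/1572103 ≈ 0.68380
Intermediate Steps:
Z = 4371 (Z = -3 + 4374 = 4371)
2546/Z + 328/3237 = 2546/4371 + 328/3237 = 1075010/1572103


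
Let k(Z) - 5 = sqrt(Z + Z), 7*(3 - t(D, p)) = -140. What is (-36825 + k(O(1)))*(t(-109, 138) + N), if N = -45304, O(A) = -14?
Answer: 1667246420 - 90562*I*sqrt(7) ≈ 1.6672e+9 - 2.396e+5*I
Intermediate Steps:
t(D, p) = 23 (t(D, p) = 3 - 1/7*(-140) = 3 + 20 = 23)
k(Z) = 5 + sqrt(2)*sqrt(Z) (k(Z) = 5 + sqrt(Z + Z) = 5 + sqrt(2*Z) = 5 + sqrt(2)*sqrt(Z))
(-36825 + k(O(1)))*(t(-109, 138) + N) = (-36825 + (5 + sqrt(2)*sqrt(-14)))*(23 - 45304) = (-36825 + (5 + sqrt(2)*(I*sqrt(14))))*(-45281) = (-36825 + (5 + 2*I*sqrt(7)))*(-45281) = (-36820 + 2*I*sqrt(7))*(-45281) = 1667246420 - 90562*I*sqrt(7)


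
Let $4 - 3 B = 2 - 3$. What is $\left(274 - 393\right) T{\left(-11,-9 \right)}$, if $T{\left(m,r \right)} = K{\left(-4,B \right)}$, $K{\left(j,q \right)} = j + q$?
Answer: $\frac{833}{3} \approx 277.67$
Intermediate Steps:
$B = \frac{5}{3}$ ($B = \frac{4}{3} - \frac{2 - 3}{3} = \frac{4}{3} - - \frac{1}{3} = \frac{4}{3} + \frac{1}{3} = \frac{5}{3} \approx 1.6667$)
$T{\left(m,r \right)} = - \frac{7}{3}$ ($T{\left(m,r \right)} = -4 + \frac{5}{3} = - \frac{7}{3}$)
$\left(274 - 393\right) T{\left(-11,-9 \right)} = \left(274 - 393\right) \left(- \frac{7}{3}\right) = \left(-119\right) \left(- \frac{7}{3}\right) = \frac{833}{3}$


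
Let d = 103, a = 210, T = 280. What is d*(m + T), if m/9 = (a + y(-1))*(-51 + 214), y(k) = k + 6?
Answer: 32515555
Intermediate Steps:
y(k) = 6 + k
m = 315405 (m = 9*((210 + (6 - 1))*(-51 + 214)) = 9*((210 + 5)*163) = 9*(215*163) = 9*35045 = 315405)
d*(m + T) = 103*(315405 + 280) = 103*315685 = 32515555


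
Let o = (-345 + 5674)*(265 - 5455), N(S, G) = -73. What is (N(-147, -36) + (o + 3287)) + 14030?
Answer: -27640266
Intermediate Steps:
o = -27657510 (o = 5329*(-5190) = -27657510)
(N(-147, -36) + (o + 3287)) + 14030 = (-73 + (-27657510 + 3287)) + 14030 = (-73 - 27654223) + 14030 = -27654296 + 14030 = -27640266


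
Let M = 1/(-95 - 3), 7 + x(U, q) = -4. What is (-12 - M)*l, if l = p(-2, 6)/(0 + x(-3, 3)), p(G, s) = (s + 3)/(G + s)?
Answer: 10575/4312 ≈ 2.4525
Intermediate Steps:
x(U, q) = -11 (x(U, q) = -7 - 4 = -11)
p(G, s) = (3 + s)/(G + s)
M = -1/98 (M = 1/(-98) = -1/98 ≈ -0.010204)
l = -9/44 (l = ((3 + 6)/(-2 + 6))/(0 - 11) = (9/4)/(-11) = -9/44 ≈ -0.20455)
(-12 - M)*l = (-12 - 1*(-1/98))*(-9/44) = (-12 + 1/98)*(-9/44) = -1175/98*(-9/44) = 10575/4312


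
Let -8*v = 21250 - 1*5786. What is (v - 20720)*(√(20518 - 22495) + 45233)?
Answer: -1024663149 - 22653*I*√1977 ≈ -1.0247e+9 - 1.0072e+6*I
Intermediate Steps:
v = -1933 (v = -(21250 - 1*5786)/8 = -(21250 - 5786)/8 = -⅛*15464 = -1933)
(v - 20720)*(√(20518 - 22495) + 45233) = (-1933 - 20720)*(√(20518 - 22495) + 45233) = -22653*(√(-1977) + 45233) = -22653*(I*√1977 + 45233) = -22653*(45233 + I*√1977) = -1024663149 - 22653*I*√1977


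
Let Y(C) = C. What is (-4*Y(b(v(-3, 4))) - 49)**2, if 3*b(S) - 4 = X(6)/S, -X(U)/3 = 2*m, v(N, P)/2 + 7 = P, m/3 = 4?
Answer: 44521/9 ≈ 4946.8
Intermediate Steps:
m = 12 (m = 3*4 = 12)
v(N, P) = -14 + 2*P
X(U) = -72 (X(U) = -6*12 = -3*24 = -72)
b(S) = 4/3 - 24/S (b(S) = 4/3 + (-72/S)/3 = 4/3 - 24/S)
(-4*Y(b(v(-3, 4))) - 49)**2 = (-4*(4/3 - 24/(-14 + 2*4)) - 49)**2 = (-4*(4/3 - 24/(-14 + 8)) - 49)**2 = (-4*(4/3 - 24/(-6)) - 49)**2 = (-4*(4/3 - 24*(-1/6)) - 49)**2 = (-4*(4/3 + 4) - 49)**2 = (-4*16/3 - 49)**2 = (-64/3 - 49)**2 = (-211/3)**2 = 44521/9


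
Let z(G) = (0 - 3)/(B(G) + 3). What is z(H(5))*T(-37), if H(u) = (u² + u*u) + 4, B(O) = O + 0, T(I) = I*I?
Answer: -1369/19 ≈ -72.053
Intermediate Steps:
T(I) = I²
B(O) = O
H(u) = 4 + 2*u² (H(u) = (u² + u²) + 4 = 2*u² + 4 = 4 + 2*u²)
z(G) = -3/(3 + G) (z(G) = (0 - 3)/(G + 3) = -3/(3 + G))
z(H(5))*T(-37) = -3/(3 + (4 + 2*5²))*(-37)² = -3/(3 + (4 + 2*25))*1369 = -3/(3 + (4 + 50))*1369 = -3/(3 + 54)*1369 = -3/57*1369 = -3*1/57*1369 = -1/19*1369 = -1369/19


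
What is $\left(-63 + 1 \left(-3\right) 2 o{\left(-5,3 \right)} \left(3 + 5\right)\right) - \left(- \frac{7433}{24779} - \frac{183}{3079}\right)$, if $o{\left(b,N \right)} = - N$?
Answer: $\frac{6207278585}{76294541} \approx 81.359$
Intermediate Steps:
$\left(-63 + 1 \left(-3\right) 2 o{\left(-5,3 \right)} \left(3 + 5\right)\right) - \left(- \frac{7433}{24779} - \frac{183}{3079}\right) = \left(-63 + 1 \left(-3\right) 2 \left(-1\right) 3 \left(3 + 5\right)\right) - \left(- \frac{7433}{24779} - \frac{183}{3079}\right) = \left(-63 + \left(-3\right) 2 \left(\left(-3\right) 8\right)\right) - - \frac{27420764}{76294541} = \left(-63 - -144\right) + \left(\frac{7433}{24779} + \frac{183}{3079}\right) = \left(-63 + 144\right) + \frac{27420764}{76294541} = 81 + \frac{27420764}{76294541} = \frac{6207278585}{76294541}$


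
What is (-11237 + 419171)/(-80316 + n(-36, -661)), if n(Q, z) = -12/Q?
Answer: -1223802/240947 ≈ -5.0791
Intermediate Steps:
(-11237 + 419171)/(-80316 + n(-36, -661)) = (-11237 + 419171)/(-80316 - 12/(-36)) = 407934/(-80316 - 12*(-1/36)) = 407934/(-80316 + 1/3) = 407934/(-240947/3) = 407934*(-3/240947) = -1223802/240947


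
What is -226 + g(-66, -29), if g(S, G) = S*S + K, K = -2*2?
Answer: 4126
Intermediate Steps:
K = -4
g(S, G) = -4 + S² (g(S, G) = S*S - 4 = S² - 4 = -4 + S²)
-226 + g(-66, -29) = -226 + (-4 + (-66)²) = -226 + (-4 + 4356) = -226 + 4352 = 4126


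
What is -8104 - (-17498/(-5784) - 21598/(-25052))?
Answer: -146854888325/18112596 ≈ -8107.9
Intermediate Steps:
-8104 - (-17498/(-5784) - 21598/(-25052)) = -8104 - (-17498*(-1/5784) - 21598*(-1/25052)) = -8104 - (8749/2892 + 10799/12526) = -8104 - 1*70410341/18112596 = -8104 - 70410341/18112596 = -146854888325/18112596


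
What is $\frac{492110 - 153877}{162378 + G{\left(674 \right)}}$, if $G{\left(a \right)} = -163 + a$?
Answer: $\frac{338233}{162889} \approx 2.0765$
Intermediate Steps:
$\frac{492110 - 153877}{162378 + G{\left(674 \right)}} = \frac{492110 - 153877}{162378 + \left(-163 + 674\right)} = \frac{338233}{162378 + 511} = \frac{338233}{162889}$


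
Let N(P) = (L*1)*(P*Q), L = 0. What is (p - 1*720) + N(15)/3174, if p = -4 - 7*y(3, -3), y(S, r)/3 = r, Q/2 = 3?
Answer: -661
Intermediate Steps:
Q = 6 (Q = 2*3 = 6)
y(S, r) = 3*r
p = 59 (p = -4 - 21*(-3) = -4 - 7*(-9) = -4 + 63 = 59)
N(P) = 0 (N(P) = (0*1)*(P*6) = 0*(6*P) = 0)
(p - 1*720) + N(15)/3174 = (59 - 1*720) + 0/3174 = (59 - 720) + 0*(1/3174) = -661 + 0 = -661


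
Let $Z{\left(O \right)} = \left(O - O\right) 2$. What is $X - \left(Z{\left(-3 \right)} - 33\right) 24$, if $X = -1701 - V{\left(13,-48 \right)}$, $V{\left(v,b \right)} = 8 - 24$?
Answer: $-893$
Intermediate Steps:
$V{\left(v,b \right)} = -16$
$X = -1685$ ($X = -1701 - -16 = -1701 + 16 = -1685$)
$Z{\left(O \right)} = 0$ ($Z{\left(O \right)} = 0 \cdot 2 = 0$)
$X - \left(Z{\left(-3 \right)} - 33\right) 24 = -1685 - \left(0 - 33\right) 24 = -1685 - \left(-33\right) 24 = -1685 - -792 = -1685 + 792 = -893$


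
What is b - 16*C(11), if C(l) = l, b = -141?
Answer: -317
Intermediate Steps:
b - 16*C(11) = -141 - 16*11 = -141 - 176 = -317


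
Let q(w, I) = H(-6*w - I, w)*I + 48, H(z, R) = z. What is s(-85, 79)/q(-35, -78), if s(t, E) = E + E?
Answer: -79/11208 ≈ -0.0070485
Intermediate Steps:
q(w, I) = 48 + I*(-I - 6*w) (q(w, I) = (-6*w - I)*I + 48 = (-I - 6*w)*I + 48 = I*(-I - 6*w) + 48 = 48 + I*(-I - 6*w))
s(t, E) = 2*E
s(-85, 79)/q(-35, -78) = (2*79)/(48 - 1*(-78)*(-78 + 6*(-35))) = 158/(48 - 1*(-78)*(-78 - 210)) = 158/(48 - 1*(-78)*(-288)) = 158/(48 - 22464) = 158/(-22416) = 158*(-1/22416) = -79/11208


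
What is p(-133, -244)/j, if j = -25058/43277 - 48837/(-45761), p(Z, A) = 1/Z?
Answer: -1980398797/128589681563 ≈ -0.015401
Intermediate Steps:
j = 966839711/1980398797 (j = -25058*1/43277 - 48837*(-1/45761) = -25058/43277 + 48837/45761 = 966839711/1980398797 ≈ 0.48820)
p(-133, -244)/j = 1/((-133)*(966839711/1980398797)) = -1/133*1980398797/966839711 = -1980398797/128589681563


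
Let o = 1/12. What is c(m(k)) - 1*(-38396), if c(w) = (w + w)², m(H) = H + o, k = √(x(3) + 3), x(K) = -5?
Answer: 1381969/36 + 2*I*√2/3 ≈ 38388.0 + 0.94281*I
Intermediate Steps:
o = 1/12 (o = 1*(1/12) = 1/12 ≈ 0.083333)
k = I*√2 (k = √(-5 + 3) = √(-2) = I*√2 ≈ 1.4142*I)
m(H) = 1/12 + H (m(H) = H + 1/12 = 1/12 + H)
c(w) = 4*w² (c(w) = (2*w)² = 4*w²)
c(m(k)) - 1*(-38396) = 4*(1/12 + I*√2)² - 1*(-38396) = 4*(1/12 + I*√2)² + 38396 = 38396 + 4*(1/12 + I*√2)²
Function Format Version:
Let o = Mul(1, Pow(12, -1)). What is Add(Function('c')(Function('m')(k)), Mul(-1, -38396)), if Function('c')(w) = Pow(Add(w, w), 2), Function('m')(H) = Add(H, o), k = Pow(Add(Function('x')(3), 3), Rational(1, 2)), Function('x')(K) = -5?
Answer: Add(Rational(1381969, 36), Mul(Rational(2, 3), I, Pow(2, Rational(1, 2)))) ≈ Add(38388., Mul(0.94281, I))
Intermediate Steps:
o = Rational(1, 12) (o = Mul(1, Rational(1, 12)) = Rational(1, 12) ≈ 0.083333)
k = Mul(I, Pow(2, Rational(1, 2))) (k = Pow(Add(-5, 3), Rational(1, 2)) = Pow(-2, Rational(1, 2)) = Mul(I, Pow(2, Rational(1, 2))) ≈ Mul(1.4142, I))
Function('m')(H) = Add(Rational(1, 12), H) (Function('m')(H) = Add(H, Rational(1, 12)) = Add(Rational(1, 12), H))
Function('c')(w) = Mul(4, Pow(w, 2)) (Function('c')(w) = Pow(Mul(2, w), 2) = Mul(4, Pow(w, 2)))
Add(Function('c')(Function('m')(k)), Mul(-1, -38396)) = Add(Mul(4, Pow(Add(Rational(1, 12), Mul(I, Pow(2, Rational(1, 2)))), 2)), Mul(-1, -38396)) = Add(Mul(4, Pow(Add(Rational(1, 12), Mul(I, Pow(2, Rational(1, 2)))), 2)), 38396) = Add(38396, Mul(4, Pow(Add(Rational(1, 12), Mul(I, Pow(2, Rational(1, 2)))), 2)))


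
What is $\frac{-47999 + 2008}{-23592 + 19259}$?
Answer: $\frac{45991}{4333} \approx 10.614$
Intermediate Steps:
$\frac{-47999 + 2008}{-23592 + 19259} = - \frac{45991}{-4333} = \left(-45991\right) \left(- \frac{1}{4333}\right) = \frac{45991}{4333}$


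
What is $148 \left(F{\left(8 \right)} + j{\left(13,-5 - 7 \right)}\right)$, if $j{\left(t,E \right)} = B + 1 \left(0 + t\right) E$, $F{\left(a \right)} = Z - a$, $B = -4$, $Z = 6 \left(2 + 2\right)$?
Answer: $-21312$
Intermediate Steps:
$Z = 24$ ($Z = 6 \cdot 4 = 24$)
$F{\left(a \right)} = 24 - a$
$j{\left(t,E \right)} = -4 + E t$ ($j{\left(t,E \right)} = -4 + 1 \left(0 + t\right) E = -4 + 1 t E = -4 + t E = -4 + E t$)
$148 \left(F{\left(8 \right)} + j{\left(13,-5 - 7 \right)}\right) = 148 \left(\left(24 - 8\right) + \left(-4 + \left(-5 - 7\right) 13\right)\right) = 148 \left(16 - 160\right) = 148 \left(-144\right) = -21312$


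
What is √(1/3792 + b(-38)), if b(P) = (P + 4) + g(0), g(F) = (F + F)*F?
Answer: I*√30555699/948 ≈ 5.8309*I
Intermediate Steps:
g(F) = 2*F² (g(F) = (2*F)*F = 2*F²)
b(P) = 4 + P (b(P) = (P + 4) + 2*0² = (4 + P) + 2*0 = (4 + P) + 0 = 4 + P)
√(1/3792 + b(-38)) = √(1/3792 + (4 - 38)) = √(1/3792 - 34) = √(-128927/3792) = I*√30555699/948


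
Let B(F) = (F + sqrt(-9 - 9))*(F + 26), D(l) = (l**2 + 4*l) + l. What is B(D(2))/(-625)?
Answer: -112/125 - 24*I*sqrt(2)/125 ≈ -0.896 - 0.27153*I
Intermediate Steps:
D(l) = l**2 + 5*l
B(F) = (26 + F)*(F + 3*I*sqrt(2)) (B(F) = (F + sqrt(-18))*(26 + F) = (F + 3*I*sqrt(2))*(26 + F) = (26 + F)*(F + 3*I*sqrt(2)))
B(D(2))/(-625) = ((2*(5 + 2))**2 + 26*(2*(5 + 2)) + 78*I*sqrt(2) + 3*I*(2*(5 + 2))*sqrt(2))/(-625) = ((2*7)**2 + 26*(2*7) + 78*I*sqrt(2) + 3*I*(2*7)*sqrt(2))*(-1/625) = (14**2 + 26*14 + 78*I*sqrt(2) + 3*I*14*sqrt(2))*(-1/625) = (196 + 364 + 78*I*sqrt(2) + 42*I*sqrt(2))*(-1/625) = (560 + 120*I*sqrt(2))*(-1/625) = -112/125 - 24*I*sqrt(2)/125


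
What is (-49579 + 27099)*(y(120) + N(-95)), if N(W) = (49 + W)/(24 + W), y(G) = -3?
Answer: 3754160/71 ≈ 52876.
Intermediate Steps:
N(W) = (49 + W)/(24 + W)
(-49579 + 27099)*(y(120) + N(-95)) = (-49579 + 27099)*(-3 + (49 - 95)/(24 - 95)) = -22480*(-3 - 46/(-71)) = -22480*(-3 - 1/71*(-46)) = -22480*(-3 + 46/71) = -22480*(-167/71) = 3754160/71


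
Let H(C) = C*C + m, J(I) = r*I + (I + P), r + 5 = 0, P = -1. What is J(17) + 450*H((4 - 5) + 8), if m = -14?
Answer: 15681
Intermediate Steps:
r = -5 (r = -5 + 0 = -5)
J(I) = -1 - 4*I (J(I) = -5*I + (I - 1) = -5*I + (-1 + I) = -1 - 4*I)
H(C) = -14 + C**2 (H(C) = C*C - 14 = C**2 - 14 = -14 + C**2)
J(17) + 450*H((4 - 5) + 8) = (-1 - 4*17) + 450*(-14 + ((4 - 5) + 8)**2) = (-1 - 68) + 450*(-14 + (-1 + 8)**2) = -69 + 450*(-14 + 7**2) = -69 + 450*(-14 + 49) = -69 + 450*35 = -69 + 15750 = 15681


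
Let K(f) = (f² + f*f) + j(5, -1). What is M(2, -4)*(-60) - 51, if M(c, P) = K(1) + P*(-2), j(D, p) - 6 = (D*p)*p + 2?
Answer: -1431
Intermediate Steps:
j(D, p) = 8 + D*p² (j(D, p) = 6 + ((D*p)*p + 2) = 6 + (D*p² + 2) = 6 + (2 + D*p²) = 8 + D*p²)
K(f) = 13 + 2*f² (K(f) = (f² + f*f) + (8 + 5*(-1)²) = (f² + f²) + (8 + 5*1) = 2*f² + (8 + 5) = 2*f² + 13 = 13 + 2*f²)
M(c, P) = 15 - 2*P (M(c, P) = (13 + 2*1²) + P*(-2) = (13 + 2*1) - 2*P = (13 + 2) - 2*P = 15 - 2*P)
M(2, -4)*(-60) - 51 = (15 - 2*(-4))*(-60) - 51 = (15 + 8)*(-60) - 51 = 23*(-60) - 51 = -1380 - 51 = -1431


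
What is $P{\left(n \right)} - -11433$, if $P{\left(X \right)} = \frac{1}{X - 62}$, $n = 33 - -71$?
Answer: $\frac{480187}{42} \approx 11433.0$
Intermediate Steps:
$n = 104$ ($n = 33 + 71 = 104$)
$P{\left(X \right)} = \frac{1}{-62 + X}$
$P{\left(n \right)} - -11433 = \frac{1}{-62 + 104} - -11433 = \frac{1}{42} + 11433 = \frac{480187}{42}$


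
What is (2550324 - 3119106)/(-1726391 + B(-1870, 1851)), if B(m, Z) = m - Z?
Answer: 94797/288352 ≈ 0.32875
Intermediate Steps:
(2550324 - 3119106)/(-1726391 + B(-1870, 1851)) = (2550324 - 3119106)/(-1726391 + (-1870 - 1*1851)) = -568782/(-1726391 + (-1870 - 1851)) = -568782/(-1726391 - 3721) = -568782/(-1730112) = -568782*(-1/1730112) = 94797/288352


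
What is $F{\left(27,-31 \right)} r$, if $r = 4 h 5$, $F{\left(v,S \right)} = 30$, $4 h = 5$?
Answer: $750$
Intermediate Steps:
$h = \frac{5}{4}$ ($h = \frac{1}{4} \cdot 5 = \frac{5}{4} \approx 1.25$)
$r = 25$ ($r = 4 \cdot \frac{5}{4} \cdot 5 = 5 \cdot 5 = 25$)
$F{\left(27,-31 \right)} r = 30 \cdot 25 = 750$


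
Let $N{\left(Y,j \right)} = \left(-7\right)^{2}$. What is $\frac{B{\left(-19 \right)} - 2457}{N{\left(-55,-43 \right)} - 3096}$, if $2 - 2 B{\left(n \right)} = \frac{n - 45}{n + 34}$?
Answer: $\frac{36808}{45705} \approx 0.80534$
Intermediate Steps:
$B{\left(n \right)} = 1 - \frac{-45 + n}{2 \left(34 + n\right)}$ ($B{\left(n \right)} = 1 - \frac{\left(n - 45\right) \frac{1}{n + 34}}{2} = 1 - \frac{\left(-45 + n\right) \frac{1}{34 + n}}{2} = 1 - \frac{\frac{1}{34 + n} \left(-45 + n\right)}{2} = 1 - \frac{-45 + n}{2 \left(34 + n\right)}$)
$N{\left(Y,j \right)} = 49$
$\frac{B{\left(-19 \right)} - 2457}{N{\left(-55,-43 \right)} - 3096} = \frac{\frac{113 - 19}{2 \left(34 - 19\right)} - 2457}{49 - 3096} = \frac{\frac{1}{2} \cdot \frac{1}{15} \cdot 94 - 2457}{-3047} = \left(\frac{1}{2} \cdot \frac{1}{15} \cdot 94 - 2457\right) \left(- \frac{1}{3047}\right) = \left(\frac{47}{15} - 2457\right) \left(- \frac{1}{3047}\right) = \left(- \frac{36808}{15}\right) \left(- \frac{1}{3047}\right) = \frac{36808}{45705}$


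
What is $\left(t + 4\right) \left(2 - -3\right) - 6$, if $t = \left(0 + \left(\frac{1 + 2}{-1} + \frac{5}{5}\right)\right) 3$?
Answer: $-16$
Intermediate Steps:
$t = -6$ ($t = \left(0 + \left(3 \left(-1\right) + 5 \cdot \frac{1}{5}\right)\right) 3 = \left(0 + \left(-3 + 1\right)\right) 3 = \left(0 - 2\right) 3 = \left(-2\right) 3 = -6$)
$\left(t + 4\right) \left(2 - -3\right) - 6 = \left(-6 + 4\right) \left(2 - -3\right) - 6 = - 2 \left(2 + 3\right) - 6 = \left(-2\right) 5 - 6 = -10 - 6 = -16$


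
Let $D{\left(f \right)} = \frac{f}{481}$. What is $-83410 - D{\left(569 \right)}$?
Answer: $- \frac{40120779}{481} \approx -83411.0$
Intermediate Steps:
$D{\left(f \right)} = \frac{f}{481}$ ($D{\left(f \right)} = f \frac{1}{481} = \frac{f}{481}$)
$-83410 - D{\left(569 \right)} = -83410 - \frac{1}{481} \cdot 569 = -83410 - \frac{569}{481} = - \frac{40120779}{481}$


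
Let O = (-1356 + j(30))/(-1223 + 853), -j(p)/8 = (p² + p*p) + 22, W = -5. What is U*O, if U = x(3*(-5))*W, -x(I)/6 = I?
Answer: -716940/37 ≈ -19377.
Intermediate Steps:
x(I) = -6*I
j(p) = -176 - 16*p² (j(p) = -8*((p² + p*p) + 22) = -8*((p² + p²) + 22) = -8*(2*p² + 22) = -8*(22 + 2*p²) = -176 - 16*p²)
U = -450 (U = -18*(-5)*(-5) = -6*(-15)*(-5) = 90*(-5) = -450)
O = 7966/185 (O = (-1356 + (-176 - 16*30²))/(-1223 + 853) = (-1356 + (-176 - 16*900))/(-370) = (-1356 + (-176 - 14400))*(-1/370) = (-1356 - 14576)*(-1/370) = -15932*(-1/370) = 7966/185 ≈ 43.059)
U*O = -450*7966/185 = -716940/37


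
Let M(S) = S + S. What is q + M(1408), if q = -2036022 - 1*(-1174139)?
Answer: -859067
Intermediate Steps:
q = -861883 (q = -2036022 + 1174139 = -861883)
M(S) = 2*S
q + M(1408) = -861883 + 2*1408 = -861883 + 2816 = -859067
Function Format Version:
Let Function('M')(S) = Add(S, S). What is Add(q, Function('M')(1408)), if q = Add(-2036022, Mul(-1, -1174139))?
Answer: -859067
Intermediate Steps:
q = -861883 (q = Add(-2036022, 1174139) = -861883)
Function('M')(S) = Mul(2, S)
Add(q, Function('M')(1408)) = Add(-861883, Mul(2, 1408)) = Add(-861883, 2816) = -859067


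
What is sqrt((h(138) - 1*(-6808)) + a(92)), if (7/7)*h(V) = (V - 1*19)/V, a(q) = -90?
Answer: sqrt(127954014)/138 ≈ 81.969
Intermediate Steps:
h(V) = (-19 + V)/V (h(V) = (V - 1*19)/V = (V - 19)/V = (-19 + V)/V)
sqrt((h(138) - 1*(-6808)) + a(92)) = sqrt(((-19 + 138)/138 - 1*(-6808)) - 90) = sqrt(((1/138)*119 + 6808) - 90) = sqrt((119/138 + 6808) - 90) = sqrt(939623/138 - 90) = sqrt(927203/138) = sqrt(127954014)/138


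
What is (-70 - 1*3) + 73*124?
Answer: 8979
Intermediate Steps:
(-70 - 1*3) + 73*124 = (-70 - 3) + 9052 = -73 + 9052 = 8979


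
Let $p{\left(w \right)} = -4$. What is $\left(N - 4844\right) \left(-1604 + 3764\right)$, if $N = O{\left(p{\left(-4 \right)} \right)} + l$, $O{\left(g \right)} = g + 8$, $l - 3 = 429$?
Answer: $-9521280$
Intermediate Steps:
$l = 432$ ($l = 3 + 429 = 432$)
$O{\left(g \right)} = 8 + g$
$N = 436$ ($N = \left(8 - 4\right) + 432 = 4 + 432 = 436$)
$\left(N - 4844\right) \left(-1604 + 3764\right) = \left(436 - 4844\right) \left(-1604 + 3764\right) = \left(-4408\right) 2160 = -9521280$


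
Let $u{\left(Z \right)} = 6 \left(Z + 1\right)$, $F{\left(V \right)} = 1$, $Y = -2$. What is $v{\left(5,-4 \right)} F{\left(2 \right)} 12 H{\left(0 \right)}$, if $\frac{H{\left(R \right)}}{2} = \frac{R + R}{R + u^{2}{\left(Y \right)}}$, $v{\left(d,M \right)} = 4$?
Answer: $0$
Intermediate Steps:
$u{\left(Z \right)} = 6 + 6 Z$ ($u{\left(Z \right)} = 6 \left(1 + Z\right) = 6 + 6 Z$)
$H{\left(R \right)} = \frac{4 R}{36 + R}$ ($H{\left(R \right)} = 2 \frac{R + R}{R + \left(6 + 6 \left(-2\right)\right)^{2}} = 2 \frac{2 R}{R + \left(6 - 12\right)^{2}} = 2 \frac{2 R}{R + \left(-6\right)^{2}} = 2 \frac{2 R}{R + 36} = 2 \frac{2 R}{36 + R} = \frac{4 R}{36 + R}$)
$v{\left(5,-4 \right)} F{\left(2 \right)} 12 H{\left(0 \right)} = 4 \cdot 1 \cdot 12 \cdot 4 \cdot 0 \frac{1}{36 + 0} = 4 \cdot 12 \cdot 4 \cdot 0 \cdot \frac{1}{36} = 48 \cdot 4 \cdot 0 \cdot \frac{1}{36} = 48 \cdot 0 = 0$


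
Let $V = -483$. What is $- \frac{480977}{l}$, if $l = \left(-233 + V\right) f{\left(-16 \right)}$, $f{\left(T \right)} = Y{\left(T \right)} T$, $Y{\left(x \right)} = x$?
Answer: $\frac{480977}{183296} \approx 2.624$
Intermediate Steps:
$f{\left(T \right)} = T^{2}$ ($f{\left(T \right)} = T T = T^{2}$)
$l = -183296$ ($l = \left(-233 - 483\right) \left(-16\right)^{2} = \left(-716\right) 256 = -183296$)
$- \frac{480977}{l} = - \frac{480977}{-183296} = \left(-480977\right) \left(- \frac{1}{183296}\right) = \frac{480977}{183296}$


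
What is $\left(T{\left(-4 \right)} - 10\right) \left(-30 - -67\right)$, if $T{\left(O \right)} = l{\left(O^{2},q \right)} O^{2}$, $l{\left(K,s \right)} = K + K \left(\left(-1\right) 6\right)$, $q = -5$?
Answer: $-47730$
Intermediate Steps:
$l{\left(K,s \right)} = - 5 K$ ($l{\left(K,s \right)} = K + K \left(-6\right) = K - 6 K = - 5 K$)
$T{\left(O \right)} = - 5 O^{4}$ ($T{\left(O \right)} = - 5 O^{2} O^{2} = - 5 O^{4}$)
$\left(T{\left(-4 \right)} - 10\right) \left(-30 - -67\right) = \left(- 5 \left(-4\right)^{4} - 10\right) \left(-30 - -67\right) = \left(\left(-5\right) 256 - 10\right) \left(-30 + 67\right) = \left(-1280 - 10\right) 37 = \left(-1290\right) 37 = -47730$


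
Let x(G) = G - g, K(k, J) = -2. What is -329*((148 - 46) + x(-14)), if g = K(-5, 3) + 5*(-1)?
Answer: -31255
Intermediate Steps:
g = -7 (g = -2 + 5*(-1) = -2 - 5 = -7)
x(G) = 7 + G (x(G) = G - 1*(-7) = G + 7 = 7 + G)
-329*((148 - 46) + x(-14)) = -329*((148 - 46) + (7 - 14)) = -329*(102 - 7) = -329*95 = -31255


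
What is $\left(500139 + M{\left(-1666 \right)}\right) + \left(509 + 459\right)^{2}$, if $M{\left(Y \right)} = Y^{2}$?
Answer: $4212719$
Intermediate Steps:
$\left(500139 + M{\left(-1666 \right)}\right) + \left(509 + 459\right)^{2} = \left(500139 + \left(-1666\right)^{2}\right) + \left(509 + 459\right)^{2} = \left(500139 + 2775556\right) + 968^{2} = 3275695 + 937024 = 4212719$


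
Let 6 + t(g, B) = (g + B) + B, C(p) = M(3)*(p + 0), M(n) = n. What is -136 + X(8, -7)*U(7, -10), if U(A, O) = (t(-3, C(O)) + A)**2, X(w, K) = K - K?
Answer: -136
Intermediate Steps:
C(p) = 3*p (C(p) = 3*(p + 0) = 3*p)
t(g, B) = -6 + g + 2*B (t(g, B) = -6 + ((g + B) + B) = -6 + ((B + g) + B) = -6 + (g + 2*B) = -6 + g + 2*B)
X(w, K) = 0
U(A, O) = (-9 + A + 6*O)**2 (U(A, O) = ((-6 - 3 + 2*(3*O)) + A)**2 = ((-6 - 3 + 6*O) + A)**2 = ((-9 + 6*O) + A)**2 = (-9 + A + 6*O)**2)
-136 + X(8, -7)*U(7, -10) = -136 + 0*(-9 + 7 + 6*(-10))**2 = -136 + 0*(-9 + 7 - 60)**2 = -136 + 0*(-62)**2 = -136 + 0*3844 = -136 + 0 = -136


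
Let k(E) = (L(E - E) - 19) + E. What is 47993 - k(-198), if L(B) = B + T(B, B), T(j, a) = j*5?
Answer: 48210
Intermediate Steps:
T(j, a) = 5*j
L(B) = 6*B (L(B) = B + 5*B = 6*B)
k(E) = -19 + E (k(E) = (6*(E - E) - 19) + E = (6*0 - 19) + E = (0 - 19) + E = -19 + E)
47993 - k(-198) = 47993 - (-19 - 198) = 47993 - 1*(-217) = 47993 + 217 = 48210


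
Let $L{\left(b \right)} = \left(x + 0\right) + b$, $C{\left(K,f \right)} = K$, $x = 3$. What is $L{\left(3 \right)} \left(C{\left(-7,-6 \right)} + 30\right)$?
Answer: $138$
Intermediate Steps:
$L{\left(b \right)} = 3 + b$ ($L{\left(b \right)} = \left(3 + 0\right) + b = 3 + b$)
$L{\left(3 \right)} \left(C{\left(-7,-6 \right)} + 30\right) = \left(3 + 3\right) \left(-7 + 30\right) = 6 \cdot 23 = 138$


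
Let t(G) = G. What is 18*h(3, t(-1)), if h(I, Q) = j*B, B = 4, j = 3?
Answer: 216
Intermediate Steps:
h(I, Q) = 12 (h(I, Q) = 3*4 = 12)
18*h(3, t(-1)) = 18*12 = 216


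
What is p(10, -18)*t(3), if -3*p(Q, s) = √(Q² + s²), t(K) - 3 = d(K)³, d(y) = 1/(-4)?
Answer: -191*√106/96 ≈ -20.484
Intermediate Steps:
d(y) = -¼
t(K) = 191/64 (t(K) = 3 + (-¼)³ = 3 - 1/64 = 191/64)
p(Q, s) = -√(Q² + s²)/3
p(10, -18)*t(3) = -√(10² + (-18)²)/3*(191/64) = -√(100 + 324)/3*(191/64) = -2*√106/3*(191/64) = -191*√106/96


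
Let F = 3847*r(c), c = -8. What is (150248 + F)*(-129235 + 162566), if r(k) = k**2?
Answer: 13214274936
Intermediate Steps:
F = 246208 (F = 3847*(-8)**2 = 3847*64 = 246208)
(150248 + F)*(-129235 + 162566) = (150248 + 246208)*(-129235 + 162566) = 396456*33331 = 13214274936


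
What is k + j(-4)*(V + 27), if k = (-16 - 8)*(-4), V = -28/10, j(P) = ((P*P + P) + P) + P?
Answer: 964/5 ≈ 192.80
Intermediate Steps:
j(P) = P² + 3*P (j(P) = ((P² + P) + P) + P = ((P + P²) + P) + P = (P² + 2*P) + P = P² + 3*P)
V = -14/5 (V = -28*⅒ = -14/5 ≈ -2.8000)
k = 96 (k = -24*(-4) = 96)
k + j(-4)*(V + 27) = 96 + (-4*(3 - 4))*(-14/5 + 27) = 96 - 4*(-1)*(121/5) = 96 + 4*(121/5) = 96 + 484/5 = 964/5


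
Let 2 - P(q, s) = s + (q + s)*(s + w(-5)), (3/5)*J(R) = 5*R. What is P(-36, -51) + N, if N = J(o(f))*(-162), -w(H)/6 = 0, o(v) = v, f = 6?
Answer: -12484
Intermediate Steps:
w(H) = 0 (w(H) = -6*0 = 0)
J(R) = 25*R/3 (J(R) = 5*(5*R)/3 = 25*R/3)
N = -8100 (N = ((25/3)*6)*(-162) = 50*(-162) = -8100)
P(q, s) = 2 - s - s*(q + s) (P(q, s) = 2 - (s + (q + s)*(s + 0)) = 2 - (s + (q + s)*s) = 2 - (s + s*(q + s)) = 2 + (-s - s*(q + s)) = 2 - s - s*(q + s))
P(-36, -51) + N = (2 - 1*(-51) - 1*(-51)**2 - 1*(-36)*(-51)) - 8100 = (2 + 51 - 1*2601 - 1836) - 8100 = (2 + 51 - 2601 - 1836) - 8100 = -4384 - 8100 = -12484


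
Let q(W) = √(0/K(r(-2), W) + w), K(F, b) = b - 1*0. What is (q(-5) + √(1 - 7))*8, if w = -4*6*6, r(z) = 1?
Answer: 8*I*(12 + √6) ≈ 115.6*I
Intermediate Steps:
w = -144 (w = -24*6 = -144)
K(F, b) = b (K(F, b) = b + 0 = b)
q(W) = 12*I (q(W) = √(0/W - 144) = √(0 - 144) = √(-144) = 12*I)
(q(-5) + √(1 - 7))*8 = (12*I + √(1 - 7))*8 = (12*I + √(-6))*8 = (12*I + I*√6)*8 = 96*I + 8*I*√6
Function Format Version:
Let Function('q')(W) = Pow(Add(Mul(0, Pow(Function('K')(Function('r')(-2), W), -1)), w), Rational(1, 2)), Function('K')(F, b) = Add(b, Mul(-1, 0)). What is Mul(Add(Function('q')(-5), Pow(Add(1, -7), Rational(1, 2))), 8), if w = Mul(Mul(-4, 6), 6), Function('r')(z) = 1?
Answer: Mul(8, I, Add(12, Pow(6, Rational(1, 2)))) ≈ Mul(115.60, I)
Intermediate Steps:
w = -144 (w = Mul(-24, 6) = -144)
Function('K')(F, b) = b (Function('K')(F, b) = Add(b, 0) = b)
Function('q')(W) = Mul(12, I) (Function('q')(W) = Pow(Add(Mul(0, Pow(W, -1)), -144), Rational(1, 2)) = Pow(Add(0, -144), Rational(1, 2)) = Pow(-144, Rational(1, 2)) = Mul(12, I))
Mul(Add(Function('q')(-5), Pow(Add(1, -7), Rational(1, 2))), 8) = Mul(Add(Mul(12, I), Pow(Add(1, -7), Rational(1, 2))), 8) = Mul(Add(Mul(12, I), Pow(-6, Rational(1, 2))), 8) = Mul(Add(Mul(12, I), Mul(I, Pow(6, Rational(1, 2)))), 8) = Add(Mul(96, I), Mul(8, I, Pow(6, Rational(1, 2))))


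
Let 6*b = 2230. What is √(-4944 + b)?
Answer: I*√41151/3 ≈ 67.619*I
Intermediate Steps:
b = 1115/3 (b = (⅙)*2230 = 1115/3 ≈ 371.67)
√(-4944 + b) = √(-4944 + 1115/3) = √(-13717/3) = I*√41151/3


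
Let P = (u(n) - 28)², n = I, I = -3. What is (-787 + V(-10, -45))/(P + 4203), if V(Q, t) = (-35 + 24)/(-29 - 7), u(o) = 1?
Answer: -28321/177552 ≈ -0.15951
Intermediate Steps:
n = -3
P = 729 (P = (1 - 28)² = (-27)² = 729)
V(Q, t) = 11/36 (V(Q, t) = -11/(-36) = -11*(-1/36) = 11/36)
(-787 + V(-10, -45))/(P + 4203) = (-787 + 11/36)/(729 + 4203) = -28321/36/4932 = -28321/36*1/4932 = -28321/177552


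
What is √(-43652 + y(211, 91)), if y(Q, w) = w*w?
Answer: I*√35371 ≈ 188.07*I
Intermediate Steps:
y(Q, w) = w²
√(-43652 + y(211, 91)) = √(-43652 + 91²) = √(-43652 + 8281) = √(-35371) = I*√35371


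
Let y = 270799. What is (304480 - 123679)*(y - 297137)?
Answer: -4761936738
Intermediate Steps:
(304480 - 123679)*(y - 297137) = (304480 - 123679)*(270799 - 297137) = 180801*(-26338) = -4761936738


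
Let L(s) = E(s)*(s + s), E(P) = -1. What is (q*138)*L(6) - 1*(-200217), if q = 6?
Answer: 190281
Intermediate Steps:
L(s) = -2*s (L(s) = -(s + s) = -2*s)
(q*138)*L(6) - 1*(-200217) = (6*138)*(-2*6) - 1*(-200217) = 828*(-12) + 200217 = -9936 + 200217 = 190281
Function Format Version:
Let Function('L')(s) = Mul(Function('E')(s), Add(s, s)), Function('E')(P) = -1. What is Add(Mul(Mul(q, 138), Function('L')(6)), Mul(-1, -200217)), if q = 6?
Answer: 190281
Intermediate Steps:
Function('L')(s) = Mul(-2, s) (Function('L')(s) = Mul(-1, Add(s, s)) = Mul(-1, Mul(2, s)) = Mul(-2, s))
Add(Mul(Mul(q, 138), Function('L')(6)), Mul(-1, -200217)) = Add(Mul(Mul(6, 138), Mul(-2, 6)), Mul(-1, -200217)) = Add(Mul(828, -12), 200217) = Add(-9936, 200217) = 190281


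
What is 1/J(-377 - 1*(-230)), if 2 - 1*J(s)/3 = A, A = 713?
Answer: -1/2133 ≈ -0.00046882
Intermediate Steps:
J(s) = -2133 (J(s) = 6 - 3*713 = 6 - 2139 = -2133)
1/J(-377 - 1*(-230)) = 1/(-2133) = -1/2133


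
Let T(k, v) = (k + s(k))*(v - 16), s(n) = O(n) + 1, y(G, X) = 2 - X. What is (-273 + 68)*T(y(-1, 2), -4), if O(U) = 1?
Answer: 8200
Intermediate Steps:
s(n) = 2 (s(n) = 1 + 1 = 2)
T(k, v) = (-16 + v)*(2 + k) (T(k, v) = (k + 2)*(v - 16) = (2 + k)*(-16 + v) = (-16 + v)*(2 + k))
(-273 + 68)*T(y(-1, 2), -4) = (-273 + 68)*(-32 - 16*(2 - 1*2) + 2*(-4) + (2 - 1*2)*(-4)) = -205*(-32 - 16*(2 - 2) - 8 + (2 - 2)*(-4)) = -205*(-32 - 16*0 - 8 + 0*(-4)) = -205*(-32 + 0 - 8 + 0) = -205*(-40) = 8200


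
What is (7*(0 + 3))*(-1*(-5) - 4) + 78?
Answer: 99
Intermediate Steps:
(7*(0 + 3))*(-1*(-5) - 4) + 78 = (7*3)*(5 - 4) + 78 = 21*1 + 78 = 21 + 78 = 99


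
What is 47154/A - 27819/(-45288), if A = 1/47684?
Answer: 11314408405843/5032 ≈ 2.2485e+9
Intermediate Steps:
A = 1/47684 ≈ 2.0971e-5
47154/A - 27819/(-45288) = 47154/(1/47684) - 27819/(-45288) = 47154*47684 - 27819*(-1/45288) = 2248491336 + 3091/5032 = 11314408405843/5032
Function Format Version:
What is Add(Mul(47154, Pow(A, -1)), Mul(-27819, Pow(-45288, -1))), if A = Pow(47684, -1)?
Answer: Rational(11314408405843, 5032) ≈ 2.2485e+9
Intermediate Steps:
A = Rational(1, 47684) ≈ 2.0971e-5
Add(Mul(47154, Pow(A, -1)), Mul(-27819, Pow(-45288, -1))) = Add(Mul(47154, Pow(Rational(1, 47684), -1)), Mul(-27819, Pow(-45288, -1))) = Add(Mul(47154, 47684), Mul(-27819, Rational(-1, 45288))) = Add(2248491336, Rational(3091, 5032)) = Rational(11314408405843, 5032)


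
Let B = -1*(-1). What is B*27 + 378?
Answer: 405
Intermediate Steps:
B = 1
B*27 + 378 = 1*27 + 378 = 27 + 378 = 405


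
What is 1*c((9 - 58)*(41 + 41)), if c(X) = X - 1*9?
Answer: -4027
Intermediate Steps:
c(X) = -9 + X (c(X) = X - 9 = -9 + X)
1*c((9 - 58)*(41 + 41)) = 1*(-9 + (9 - 58)*(41 + 41)) = 1*(-9 - 49*82) = 1*(-9 - 4018) = 1*(-4027) = -4027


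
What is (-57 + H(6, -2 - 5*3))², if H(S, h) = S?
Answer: 2601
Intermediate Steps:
(-57 + H(6, -2 - 5*3))² = (-57 + 6)² = (-51)² = 2601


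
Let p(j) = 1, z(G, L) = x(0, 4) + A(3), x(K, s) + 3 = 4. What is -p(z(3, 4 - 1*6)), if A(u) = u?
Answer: -1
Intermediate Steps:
x(K, s) = 1 (x(K, s) = -3 + 4 = 1)
z(G, L) = 4 (z(G, L) = 1 + 3 = 4)
-p(z(3, 4 - 1*6)) = -1*1 = -1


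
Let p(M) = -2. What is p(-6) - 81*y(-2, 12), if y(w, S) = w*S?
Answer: 1942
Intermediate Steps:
y(w, S) = S*w
p(-6) - 81*y(-2, 12) = -2 - 972*(-2) = -2 - 81*(-24) = -2 + 1944 = 1942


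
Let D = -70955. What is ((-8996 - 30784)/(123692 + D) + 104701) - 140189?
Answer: -623856812/17579 ≈ -35489.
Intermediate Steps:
((-8996 - 30784)/(123692 + D) + 104701) - 140189 = ((-8996 - 30784)/(123692 - 70955) + 104701) - 140189 = (-39780/52737 + 104701) - 140189 = (-39780*1/52737 + 104701) - 140189 = (-13260/17579 + 104701) - 140189 = 1840525619/17579 - 140189 = -623856812/17579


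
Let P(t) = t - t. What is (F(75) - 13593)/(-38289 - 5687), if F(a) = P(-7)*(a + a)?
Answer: 591/1912 ≈ 0.30910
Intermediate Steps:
P(t) = 0
F(a) = 0 (F(a) = 0*(a + a) = 0*(2*a) = 0)
(F(75) - 13593)/(-38289 - 5687) = (0 - 13593)/(-38289 - 5687) = -13593/(-43976) = -13593*(-1/43976) = 591/1912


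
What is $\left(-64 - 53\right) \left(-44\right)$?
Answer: $5148$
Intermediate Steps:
$\left(-64 - 53\right) \left(-44\right) = \left(-117\right) \left(-44\right) = 5148$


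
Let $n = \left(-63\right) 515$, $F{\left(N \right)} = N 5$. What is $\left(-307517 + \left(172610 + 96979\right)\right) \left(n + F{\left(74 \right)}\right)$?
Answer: $1216540600$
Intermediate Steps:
$F{\left(N \right)} = 5 N$
$n = -32445$
$\left(-307517 + \left(172610 + 96979\right)\right) \left(n + F{\left(74 \right)}\right) = \left(-307517 + \left(172610 + 96979\right)\right) \left(-32445 + 5 \cdot 74\right) = \left(-307517 + 269589\right) \left(-32445 + 370\right) = \left(-37928\right) \left(-32075\right) = 1216540600$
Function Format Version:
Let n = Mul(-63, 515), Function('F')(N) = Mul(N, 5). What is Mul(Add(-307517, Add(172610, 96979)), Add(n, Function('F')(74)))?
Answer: 1216540600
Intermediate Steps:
Function('F')(N) = Mul(5, N)
n = -32445
Mul(Add(-307517, Add(172610, 96979)), Add(n, Function('F')(74))) = Mul(Add(-307517, Add(172610, 96979)), Add(-32445, Mul(5, 74))) = Mul(Add(-307517, 269589), Add(-32445, 370)) = Mul(-37928, -32075) = 1216540600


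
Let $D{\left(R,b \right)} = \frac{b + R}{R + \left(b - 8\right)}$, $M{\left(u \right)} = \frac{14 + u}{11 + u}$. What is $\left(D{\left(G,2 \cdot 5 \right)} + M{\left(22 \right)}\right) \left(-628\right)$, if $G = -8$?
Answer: $- \frac{15700}{33} \approx -475.76$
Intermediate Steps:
$M{\left(u \right)} = \frac{14 + u}{11 + u}$
$D{\left(R,b \right)} = \frac{R + b}{-8 + R + b}$ ($D{\left(R,b \right)} = \frac{R + b}{R + \left(-8 + b\right)} = \frac{R + b}{-8 + R + b}$)
$\left(D{\left(G,2 \cdot 5 \right)} + M{\left(22 \right)}\right) \left(-628\right) = \left(\frac{-8 + 2 \cdot 5}{-8 - 8 + 2 \cdot 5} + \frac{14 + 22}{11 + 22}\right) \left(-628\right) = \left(\frac{-8 + 10}{-8 - 8 + 10} + \frac{1}{33} \cdot 36\right) \left(-628\right) = \left(\frac{1}{-6} \cdot 2 + \frac{1}{33} \cdot 36\right) \left(-628\right) = \left(\left(- \frac{1}{6}\right) 2 + \frac{12}{11}\right) \left(-628\right) = \left(- \frac{1}{3} + \frac{12}{11}\right) \left(-628\right) = \frac{25}{33} \left(-628\right) = - \frac{15700}{33}$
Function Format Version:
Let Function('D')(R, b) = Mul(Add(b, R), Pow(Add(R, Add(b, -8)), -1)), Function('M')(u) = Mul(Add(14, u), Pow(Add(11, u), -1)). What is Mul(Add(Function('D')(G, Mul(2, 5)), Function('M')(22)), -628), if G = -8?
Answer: Rational(-15700, 33) ≈ -475.76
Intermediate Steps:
Function('M')(u) = Mul(Pow(Add(11, u), -1), Add(14, u))
Function('D')(R, b) = Mul(Pow(Add(-8, R, b), -1), Add(R, b)) (Function('D')(R, b) = Mul(Add(R, b), Pow(Add(R, Add(-8, b)), -1)) = Mul(Add(R, b), Pow(Add(-8, R, b), -1)) = Mul(Pow(Add(-8, R, b), -1), Add(R, b)))
Mul(Add(Function('D')(G, Mul(2, 5)), Function('M')(22)), -628) = Mul(Add(Mul(Pow(Add(-8, -8, Mul(2, 5)), -1), Add(-8, Mul(2, 5))), Mul(Pow(Add(11, 22), -1), Add(14, 22))), -628) = Mul(Add(Mul(Pow(Add(-8, -8, 10), -1), Add(-8, 10)), Mul(Pow(33, -1), 36)), -628) = Mul(Add(Mul(Pow(-6, -1), 2), Mul(Rational(1, 33), 36)), -628) = Mul(Add(Mul(Rational(-1, 6), 2), Rational(12, 11)), -628) = Mul(Add(Rational(-1, 3), Rational(12, 11)), -628) = Mul(Rational(25, 33), -628) = Rational(-15700, 33)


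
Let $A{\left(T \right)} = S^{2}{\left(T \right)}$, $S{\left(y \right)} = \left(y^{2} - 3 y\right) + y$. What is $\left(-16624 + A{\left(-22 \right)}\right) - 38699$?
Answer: $223461$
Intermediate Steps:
$S{\left(y \right)} = y^{2} - 2 y$
$A{\left(T \right)} = T^{2} \left(-2 + T\right)^{2}$ ($A{\left(T \right)} = \left(T \left(-2 + T\right)\right)^{2} = T^{2} \left(-2 + T\right)^{2}$)
$\left(-16624 + A{\left(-22 \right)}\right) - 38699 = \left(-16624 + \left(-22\right)^{2} \left(-2 - 22\right)^{2}\right) - 38699 = \left(-16624 + 484 \left(-24\right)^{2}\right) - 38699 = \left(-16624 + 484 \cdot 576\right) - 38699 = \left(-16624 + 278784\right) - 38699 = 262160 - 38699 = 223461$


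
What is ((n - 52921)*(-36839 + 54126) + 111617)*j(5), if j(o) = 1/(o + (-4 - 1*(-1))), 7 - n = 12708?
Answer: -1134295897/2 ≈ -5.6715e+8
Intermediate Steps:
n = -12701 (n = 7 - 1*12708 = 7 - 12708 = -12701)
j(o) = 1/(-3 + o) (j(o) = 1/(o + (-4 + 1)) = 1/(o - 3) = 1/(-3 + o))
((n - 52921)*(-36839 + 54126) + 111617)*j(5) = ((-12701 - 52921)*(-36839 + 54126) + 111617)/(-3 + 5) = (-65622*17287 + 111617)/2 = (-1134407514 + 111617)*(½) = -1134295897*½ = -1134295897/2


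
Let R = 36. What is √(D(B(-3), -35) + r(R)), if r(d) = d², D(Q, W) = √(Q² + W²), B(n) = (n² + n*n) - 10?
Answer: √(1296 + √1289) ≈ 36.495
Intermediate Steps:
B(n) = -10 + 2*n² (B(n) = (n² + n²) - 10 = 2*n² - 10 = -10 + 2*n²)
√(D(B(-3), -35) + r(R)) = √(√((-10 + 2*(-3)²)² + (-35)²) + 36²) = √(√((-10 + 2*9)² + 1225) + 1296) = √(√((-10 + 18)² + 1225) + 1296) = √(√(8² + 1225) + 1296) = √(√(64 + 1225) + 1296) = √(√1289 + 1296) = √(1296 + √1289)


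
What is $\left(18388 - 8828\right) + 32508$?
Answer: $42068$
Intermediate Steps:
$\left(18388 - 8828\right) + 32508 = 9560 + 32508 = 42068$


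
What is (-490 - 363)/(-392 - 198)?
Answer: 853/590 ≈ 1.4458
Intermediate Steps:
(-490 - 363)/(-392 - 198) = -853/(-590) = -853*(-1/590) = 853/590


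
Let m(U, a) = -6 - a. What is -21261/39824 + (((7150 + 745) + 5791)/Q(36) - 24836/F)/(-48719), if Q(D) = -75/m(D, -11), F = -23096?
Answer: -69033976161/134002761040 ≈ -0.51517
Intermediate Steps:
Q(D) = -15 (Q(D) = -75/(-6 - 1*(-11)) = -75/(-6 + 11) = -75/5 = -75*1/5 = -15)
-21261/39824 + (((7150 + 745) + 5791)/Q(36) - 24836/F)/(-48719) = -21261/39824 + (((7150 + 745) + 5791)/(-15) - 24836/(-23096))/(-48719) = -21261*1/39824 + ((7895 + 5791)*(-1/15) - 24836*(-1/23096))*(-1/48719) = -1119/2096 + (13686*(-1/15) + 6209/5774)*(-1/48719) = -1119/2096 + (-4562/5 + 6209/5774)*(-1/48719) = -1119/2096 - 26309943/28870*(-1/48719) = -1119/2096 + 2391813/127865230 = -69033976161/134002761040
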